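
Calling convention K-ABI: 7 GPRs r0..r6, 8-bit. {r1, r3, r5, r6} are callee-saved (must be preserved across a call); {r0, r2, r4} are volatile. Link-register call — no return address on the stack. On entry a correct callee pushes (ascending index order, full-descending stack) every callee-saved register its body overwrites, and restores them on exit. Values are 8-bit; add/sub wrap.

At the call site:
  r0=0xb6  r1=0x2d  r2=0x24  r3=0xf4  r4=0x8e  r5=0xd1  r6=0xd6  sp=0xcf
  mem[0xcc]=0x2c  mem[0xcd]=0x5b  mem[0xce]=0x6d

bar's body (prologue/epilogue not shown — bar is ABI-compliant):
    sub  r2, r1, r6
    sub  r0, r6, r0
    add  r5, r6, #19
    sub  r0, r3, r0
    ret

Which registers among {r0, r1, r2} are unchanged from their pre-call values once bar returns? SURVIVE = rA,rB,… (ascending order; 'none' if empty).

SURVIVE = r1

prologue: push r5 → mem[0xce]=0xd1, sp=0xce
body[0] sub  r2, r1, r6 → r2=0x57
body[1] sub  r0, r6, r0 → r0=0x20
body[2] add  r5, r6, #19 → r5=0xe9
body[3] sub  r0, r3, r0 → r0=0xd4
epilogue: pop r5=0xd1, sp=0xcf
r0: caller-saved, written=True
r1: callee-saved, written=False
r2: caller-saved, written=True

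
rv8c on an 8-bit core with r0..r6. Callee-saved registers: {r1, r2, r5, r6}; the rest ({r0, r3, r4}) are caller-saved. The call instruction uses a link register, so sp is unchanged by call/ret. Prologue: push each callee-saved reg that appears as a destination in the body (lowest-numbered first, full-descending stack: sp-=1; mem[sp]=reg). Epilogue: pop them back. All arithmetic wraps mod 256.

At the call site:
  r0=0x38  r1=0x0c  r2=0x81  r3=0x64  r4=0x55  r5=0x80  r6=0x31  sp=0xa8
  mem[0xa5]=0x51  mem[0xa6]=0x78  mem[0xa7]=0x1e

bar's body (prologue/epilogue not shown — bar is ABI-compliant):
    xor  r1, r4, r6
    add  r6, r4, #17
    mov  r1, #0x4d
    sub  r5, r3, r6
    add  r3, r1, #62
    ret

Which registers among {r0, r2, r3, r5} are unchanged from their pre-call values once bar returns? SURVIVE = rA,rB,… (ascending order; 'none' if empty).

prologue: push r1 -> mem[0xa7]=0x0c, sp=0xa7
prologue: push r5 -> mem[0xa6]=0x80, sp=0xa6
prologue: push r6 -> mem[0xa5]=0x31, sp=0xa5
body[0] xor  r1, r4, r6 -> r1=0x64
body[1] add  r6, r4, #17 -> r6=0x66
body[2] mov  r1, #0x4d -> r1=0x4d
body[3] sub  r5, r3, r6 -> r5=0xfe
body[4] add  r3, r1, #62 -> r3=0x8b
epilogue: pop r6=0x31, sp=0xa6
epilogue: pop r5=0x80, sp=0xa7
epilogue: pop r1=0x0c, sp=0xa8
r0: caller-saved, written=False
r2: callee-saved, written=False
r3: caller-saved, written=True
r5: callee-saved, written=True

SURVIVE = r0,r2,r5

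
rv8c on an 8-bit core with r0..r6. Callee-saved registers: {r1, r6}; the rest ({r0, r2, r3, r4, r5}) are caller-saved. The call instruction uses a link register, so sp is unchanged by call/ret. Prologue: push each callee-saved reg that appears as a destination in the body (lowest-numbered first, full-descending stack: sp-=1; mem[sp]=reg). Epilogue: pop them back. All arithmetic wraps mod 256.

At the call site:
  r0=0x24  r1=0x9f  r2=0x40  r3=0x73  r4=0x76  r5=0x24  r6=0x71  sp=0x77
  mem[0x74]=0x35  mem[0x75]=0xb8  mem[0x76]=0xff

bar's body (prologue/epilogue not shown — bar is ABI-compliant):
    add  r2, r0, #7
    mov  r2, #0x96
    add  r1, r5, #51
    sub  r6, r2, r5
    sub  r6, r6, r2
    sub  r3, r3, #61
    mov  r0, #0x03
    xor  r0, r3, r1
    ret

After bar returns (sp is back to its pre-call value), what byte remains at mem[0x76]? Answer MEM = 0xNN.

MEM = 0x9f

prologue: push r1 → mem[0x76]=0x9f, sp=0x76
prologue: push r6 → mem[0x75]=0x71, sp=0x75
body[0] add  r2, r0, #7 → r2=0x2b
body[1] mov  r2, #0x96 → r2=0x96
body[2] add  r1, r5, #51 → r1=0x57
body[3] sub  r6, r2, r5 → r6=0x72
body[4] sub  r6, r6, r2 → r6=0xdc
body[5] sub  r3, r3, #61 → r3=0x36
body[6] mov  r0, #0x03 → r0=0x03
body[7] xor  r0, r3, r1 → r0=0x61
epilogue: pop r6=0x71, sp=0x76
epilogue: pop r1=0x9f, sp=0x77
prologue pushed ['r1', 'r6'] at ['0x76', '0x75']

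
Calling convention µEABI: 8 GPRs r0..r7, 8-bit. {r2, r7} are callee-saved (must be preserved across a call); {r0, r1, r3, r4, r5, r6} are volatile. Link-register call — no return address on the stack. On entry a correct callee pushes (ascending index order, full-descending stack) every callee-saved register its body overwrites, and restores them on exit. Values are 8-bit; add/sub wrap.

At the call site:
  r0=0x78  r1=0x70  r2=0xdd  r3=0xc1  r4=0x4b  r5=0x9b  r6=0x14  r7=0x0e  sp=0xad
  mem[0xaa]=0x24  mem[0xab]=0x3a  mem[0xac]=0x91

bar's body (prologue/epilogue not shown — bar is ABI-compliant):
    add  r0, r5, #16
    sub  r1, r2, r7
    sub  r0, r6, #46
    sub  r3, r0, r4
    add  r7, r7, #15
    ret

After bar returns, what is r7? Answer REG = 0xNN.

REG = 0x0e

prologue: push r7 → mem[0xac]=0x0e, sp=0xac
body[0] add  r0, r5, #16 → r0=0xab
body[1] sub  r1, r2, r7 → r1=0xcf
body[2] sub  r0, r6, #46 → r0=0xe6
body[3] sub  r3, r0, r4 → r3=0x9b
body[4] add  r7, r7, #15 → r7=0x1d
epilogue: pop r7=0x0e, sp=0xad
r7 is callee-saved → restored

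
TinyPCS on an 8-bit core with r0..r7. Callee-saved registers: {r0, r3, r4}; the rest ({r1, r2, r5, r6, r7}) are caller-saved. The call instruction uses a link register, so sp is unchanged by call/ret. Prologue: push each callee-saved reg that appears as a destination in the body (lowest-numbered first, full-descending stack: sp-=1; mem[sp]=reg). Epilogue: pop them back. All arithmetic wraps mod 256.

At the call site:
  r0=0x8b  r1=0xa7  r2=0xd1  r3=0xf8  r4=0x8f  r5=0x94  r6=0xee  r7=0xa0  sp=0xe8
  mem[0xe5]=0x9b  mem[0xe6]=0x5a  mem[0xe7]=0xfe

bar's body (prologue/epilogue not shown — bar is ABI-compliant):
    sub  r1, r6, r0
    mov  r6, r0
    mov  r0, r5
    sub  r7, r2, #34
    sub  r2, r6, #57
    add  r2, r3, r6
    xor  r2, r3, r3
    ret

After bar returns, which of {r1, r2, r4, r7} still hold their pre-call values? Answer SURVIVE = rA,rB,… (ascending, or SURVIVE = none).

prologue: push r0 → mem[0xe7]=0x8b, sp=0xe7
body[0] sub  r1, r6, r0 → r1=0x63
body[1] mov  r6, r0 → r6=0x8b
body[2] mov  r0, r5 → r0=0x94
body[3] sub  r7, r2, #34 → r7=0xaf
body[4] sub  r2, r6, #57 → r2=0x52
body[5] add  r2, r3, r6 → r2=0x83
body[6] xor  r2, r3, r3 → r2=0x00
epilogue: pop r0=0x8b, sp=0xe8
r1: caller-saved, written=True
r2: caller-saved, written=True
r4: callee-saved, written=False
r7: caller-saved, written=True

SURVIVE = r4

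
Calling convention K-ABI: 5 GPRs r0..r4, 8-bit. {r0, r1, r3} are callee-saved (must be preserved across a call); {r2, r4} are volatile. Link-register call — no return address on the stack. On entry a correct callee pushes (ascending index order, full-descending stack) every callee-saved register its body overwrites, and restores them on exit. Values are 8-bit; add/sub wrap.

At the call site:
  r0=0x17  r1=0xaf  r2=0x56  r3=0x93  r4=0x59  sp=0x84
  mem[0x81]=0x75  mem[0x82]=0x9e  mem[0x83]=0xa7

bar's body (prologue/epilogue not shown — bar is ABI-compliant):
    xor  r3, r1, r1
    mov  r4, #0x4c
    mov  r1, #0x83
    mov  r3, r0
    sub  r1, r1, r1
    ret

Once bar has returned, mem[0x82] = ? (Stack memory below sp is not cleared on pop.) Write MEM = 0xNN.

MEM = 0x93

prologue: push r1 -> mem[0x83]=0xaf, sp=0x83
prologue: push r3 -> mem[0x82]=0x93, sp=0x82
body[0] xor  r3, r1, r1 -> r3=0x00
body[1] mov  r4, #0x4c -> r4=0x4c
body[2] mov  r1, #0x83 -> r1=0x83
body[3] mov  r3, r0 -> r3=0x17
body[4] sub  r1, r1, r1 -> r1=0x00
epilogue: pop r3=0x93, sp=0x83
epilogue: pop r1=0xaf, sp=0x84
prologue pushed ['r1', 'r3'] at ['0x83', '0x82']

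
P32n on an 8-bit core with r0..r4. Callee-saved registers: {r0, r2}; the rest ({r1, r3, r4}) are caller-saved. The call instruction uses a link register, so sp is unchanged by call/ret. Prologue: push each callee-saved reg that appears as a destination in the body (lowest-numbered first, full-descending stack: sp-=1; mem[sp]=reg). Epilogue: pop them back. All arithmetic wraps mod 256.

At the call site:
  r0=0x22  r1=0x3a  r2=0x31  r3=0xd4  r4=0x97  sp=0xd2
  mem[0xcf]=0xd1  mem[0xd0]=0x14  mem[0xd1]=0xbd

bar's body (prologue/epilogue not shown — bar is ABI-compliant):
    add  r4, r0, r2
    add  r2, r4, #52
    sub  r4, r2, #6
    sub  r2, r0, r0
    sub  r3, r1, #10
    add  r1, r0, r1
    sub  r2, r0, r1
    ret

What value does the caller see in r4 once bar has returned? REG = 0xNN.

REG = 0x81

prologue: push r2 -> mem[0xd1]=0x31, sp=0xd1
body[0] add  r4, r0, r2 -> r4=0x53
body[1] add  r2, r4, #52 -> r2=0x87
body[2] sub  r4, r2, #6 -> r4=0x81
body[3] sub  r2, r0, r0 -> r2=0x00
body[4] sub  r3, r1, #10 -> r3=0x30
body[5] add  r1, r0, r1 -> r1=0x5c
body[6] sub  r2, r0, r1 -> r2=0xc6
epilogue: pop r2=0x31, sp=0xd2
r4 is caller-saved -> body value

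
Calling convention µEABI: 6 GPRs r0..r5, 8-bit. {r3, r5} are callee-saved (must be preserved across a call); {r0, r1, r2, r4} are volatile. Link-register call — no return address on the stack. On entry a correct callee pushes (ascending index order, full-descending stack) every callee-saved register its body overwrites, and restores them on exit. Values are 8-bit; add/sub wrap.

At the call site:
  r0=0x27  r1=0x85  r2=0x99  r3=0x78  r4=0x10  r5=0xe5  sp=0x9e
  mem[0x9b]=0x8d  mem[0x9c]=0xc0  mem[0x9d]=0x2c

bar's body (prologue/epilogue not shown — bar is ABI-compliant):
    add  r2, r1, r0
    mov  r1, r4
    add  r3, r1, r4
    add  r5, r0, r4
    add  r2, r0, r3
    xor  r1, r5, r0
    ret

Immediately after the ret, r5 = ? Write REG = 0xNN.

REG = 0xe5

prologue: push r3 → mem[0x9d]=0x78, sp=0x9d
prologue: push r5 → mem[0x9c]=0xe5, sp=0x9c
body[0] add  r2, r1, r0 → r2=0xac
body[1] mov  r1, r4 → r1=0x10
body[2] add  r3, r1, r4 → r3=0x20
body[3] add  r5, r0, r4 → r5=0x37
body[4] add  r2, r0, r3 → r2=0x47
body[5] xor  r1, r5, r0 → r1=0x10
epilogue: pop r5=0xe5, sp=0x9d
epilogue: pop r3=0x78, sp=0x9e
r5 is callee-saved → restored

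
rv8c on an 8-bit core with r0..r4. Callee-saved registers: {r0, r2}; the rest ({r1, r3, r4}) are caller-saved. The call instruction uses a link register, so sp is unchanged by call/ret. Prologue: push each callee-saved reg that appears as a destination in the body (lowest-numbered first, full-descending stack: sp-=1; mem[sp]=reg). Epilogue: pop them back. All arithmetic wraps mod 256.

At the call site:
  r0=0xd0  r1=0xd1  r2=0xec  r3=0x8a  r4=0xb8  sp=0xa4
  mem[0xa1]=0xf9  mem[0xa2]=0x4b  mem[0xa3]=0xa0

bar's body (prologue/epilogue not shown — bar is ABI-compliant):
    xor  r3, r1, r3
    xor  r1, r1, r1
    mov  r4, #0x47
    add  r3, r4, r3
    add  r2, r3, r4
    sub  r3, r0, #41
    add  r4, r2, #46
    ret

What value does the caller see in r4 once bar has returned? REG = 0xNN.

REG = 0x17

prologue: push r2 -> mem[0xa3]=0xec, sp=0xa3
body[0] xor  r3, r1, r3 -> r3=0x5b
body[1] xor  r1, r1, r1 -> r1=0x00
body[2] mov  r4, #0x47 -> r4=0x47
body[3] add  r3, r4, r3 -> r3=0xa2
body[4] add  r2, r3, r4 -> r2=0xe9
body[5] sub  r3, r0, #41 -> r3=0xa7
body[6] add  r4, r2, #46 -> r4=0x17
epilogue: pop r2=0xec, sp=0xa4
r4 is caller-saved -> body value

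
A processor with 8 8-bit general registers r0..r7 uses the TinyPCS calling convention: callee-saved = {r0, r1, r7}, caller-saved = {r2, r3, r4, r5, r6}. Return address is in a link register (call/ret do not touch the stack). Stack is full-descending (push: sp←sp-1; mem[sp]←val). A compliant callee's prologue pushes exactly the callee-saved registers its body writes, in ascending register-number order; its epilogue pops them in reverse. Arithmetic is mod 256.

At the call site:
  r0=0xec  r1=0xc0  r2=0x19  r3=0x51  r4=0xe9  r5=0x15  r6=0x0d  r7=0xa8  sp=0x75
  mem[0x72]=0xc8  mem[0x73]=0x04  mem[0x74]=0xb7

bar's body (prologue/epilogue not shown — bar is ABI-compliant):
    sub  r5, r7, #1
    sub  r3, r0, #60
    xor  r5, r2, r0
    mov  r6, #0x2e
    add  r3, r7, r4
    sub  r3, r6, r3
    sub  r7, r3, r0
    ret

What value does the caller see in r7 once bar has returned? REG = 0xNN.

REG = 0xa8

prologue: push r7 -> mem[0x74]=0xa8, sp=0x74
body[0] sub  r5, r7, #1 -> r5=0xa7
body[1] sub  r3, r0, #60 -> r3=0xb0
body[2] xor  r5, r2, r0 -> r5=0xf5
body[3] mov  r6, #0x2e -> r6=0x2e
body[4] add  r3, r7, r4 -> r3=0x91
body[5] sub  r3, r6, r3 -> r3=0x9d
body[6] sub  r7, r3, r0 -> r7=0xb1
epilogue: pop r7=0xa8, sp=0x75
r7 is callee-saved -> restored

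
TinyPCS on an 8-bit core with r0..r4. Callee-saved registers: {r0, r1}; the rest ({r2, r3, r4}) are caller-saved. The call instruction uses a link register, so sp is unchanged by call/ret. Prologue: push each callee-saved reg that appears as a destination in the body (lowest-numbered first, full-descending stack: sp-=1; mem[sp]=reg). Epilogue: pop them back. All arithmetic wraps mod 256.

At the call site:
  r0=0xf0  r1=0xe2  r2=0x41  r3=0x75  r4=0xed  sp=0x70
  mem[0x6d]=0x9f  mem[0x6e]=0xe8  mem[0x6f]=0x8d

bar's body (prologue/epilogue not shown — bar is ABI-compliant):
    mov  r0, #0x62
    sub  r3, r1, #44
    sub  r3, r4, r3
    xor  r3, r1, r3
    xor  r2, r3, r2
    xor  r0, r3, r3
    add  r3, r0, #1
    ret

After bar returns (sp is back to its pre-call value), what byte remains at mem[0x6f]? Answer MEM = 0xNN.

prologue: push r0 → mem[0x6f]=0xf0, sp=0x6f
body[0] mov  r0, #0x62 → r0=0x62
body[1] sub  r3, r1, #44 → r3=0xb6
body[2] sub  r3, r4, r3 → r3=0x37
body[3] xor  r3, r1, r3 → r3=0xd5
body[4] xor  r2, r3, r2 → r2=0x94
body[5] xor  r0, r3, r3 → r0=0x00
body[6] add  r3, r0, #1 → r3=0x01
epilogue: pop r0=0xf0, sp=0x70
prologue pushed ['r0'] at ['0x6f']

MEM = 0xf0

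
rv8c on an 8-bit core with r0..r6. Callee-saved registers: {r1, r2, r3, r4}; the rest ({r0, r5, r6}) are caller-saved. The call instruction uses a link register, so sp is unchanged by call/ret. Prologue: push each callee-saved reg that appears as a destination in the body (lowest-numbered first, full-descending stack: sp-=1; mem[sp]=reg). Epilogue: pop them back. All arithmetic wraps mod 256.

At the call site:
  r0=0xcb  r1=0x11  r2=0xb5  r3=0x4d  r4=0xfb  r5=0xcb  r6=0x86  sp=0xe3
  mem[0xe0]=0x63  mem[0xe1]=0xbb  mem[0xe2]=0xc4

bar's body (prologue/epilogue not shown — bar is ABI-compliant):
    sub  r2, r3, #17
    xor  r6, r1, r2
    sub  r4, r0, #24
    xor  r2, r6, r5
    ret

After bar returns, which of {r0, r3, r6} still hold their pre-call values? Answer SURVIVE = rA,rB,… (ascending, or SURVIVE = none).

SURVIVE = r0,r3

prologue: push r2 → mem[0xe2]=0xb5, sp=0xe2
prologue: push r4 → mem[0xe1]=0xfb, sp=0xe1
body[0] sub  r2, r3, #17 → r2=0x3c
body[1] xor  r6, r1, r2 → r6=0x2d
body[2] sub  r4, r0, #24 → r4=0xb3
body[3] xor  r2, r6, r5 → r2=0xe6
epilogue: pop r4=0xfb, sp=0xe2
epilogue: pop r2=0xb5, sp=0xe3
r0: caller-saved, written=False
r3: callee-saved, written=False
r6: caller-saved, written=True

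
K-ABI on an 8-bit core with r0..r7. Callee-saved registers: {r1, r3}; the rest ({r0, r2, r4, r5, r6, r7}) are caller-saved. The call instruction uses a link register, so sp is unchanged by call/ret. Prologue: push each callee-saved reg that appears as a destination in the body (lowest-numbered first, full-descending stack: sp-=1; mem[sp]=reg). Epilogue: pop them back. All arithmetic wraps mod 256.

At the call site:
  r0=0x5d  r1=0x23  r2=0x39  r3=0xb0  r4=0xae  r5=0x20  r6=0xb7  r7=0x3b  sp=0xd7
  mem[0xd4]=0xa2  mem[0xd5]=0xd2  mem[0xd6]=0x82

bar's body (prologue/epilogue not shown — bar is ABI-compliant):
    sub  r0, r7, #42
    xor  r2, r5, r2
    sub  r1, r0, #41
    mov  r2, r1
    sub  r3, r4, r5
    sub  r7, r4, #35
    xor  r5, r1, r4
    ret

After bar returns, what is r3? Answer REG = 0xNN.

REG = 0xb0

prologue: push r1 -> mem[0xd6]=0x23, sp=0xd6
prologue: push r3 -> mem[0xd5]=0xb0, sp=0xd5
body[0] sub  r0, r7, #42 -> r0=0x11
body[1] xor  r2, r5, r2 -> r2=0x19
body[2] sub  r1, r0, #41 -> r1=0xe8
body[3] mov  r2, r1 -> r2=0xe8
body[4] sub  r3, r4, r5 -> r3=0x8e
body[5] sub  r7, r4, #35 -> r7=0x8b
body[6] xor  r5, r1, r4 -> r5=0x46
epilogue: pop r3=0xb0, sp=0xd6
epilogue: pop r1=0x23, sp=0xd7
r3 is callee-saved -> restored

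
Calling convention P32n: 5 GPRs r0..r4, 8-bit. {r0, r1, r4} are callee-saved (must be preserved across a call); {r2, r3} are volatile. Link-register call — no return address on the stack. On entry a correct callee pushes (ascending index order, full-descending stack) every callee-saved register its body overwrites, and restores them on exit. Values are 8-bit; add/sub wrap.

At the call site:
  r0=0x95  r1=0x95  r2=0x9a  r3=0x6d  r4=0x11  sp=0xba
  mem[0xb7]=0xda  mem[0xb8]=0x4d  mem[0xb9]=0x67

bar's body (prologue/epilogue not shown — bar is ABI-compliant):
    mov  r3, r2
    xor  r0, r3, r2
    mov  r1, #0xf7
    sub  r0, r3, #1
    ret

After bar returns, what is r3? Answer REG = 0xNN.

prologue: push r0 -> mem[0xb9]=0x95, sp=0xb9
prologue: push r1 -> mem[0xb8]=0x95, sp=0xb8
body[0] mov  r3, r2 -> r3=0x9a
body[1] xor  r0, r3, r2 -> r0=0x00
body[2] mov  r1, #0xf7 -> r1=0xf7
body[3] sub  r0, r3, #1 -> r0=0x99
epilogue: pop r1=0x95, sp=0xb9
epilogue: pop r0=0x95, sp=0xba
r3 is caller-saved -> body value

REG = 0x9a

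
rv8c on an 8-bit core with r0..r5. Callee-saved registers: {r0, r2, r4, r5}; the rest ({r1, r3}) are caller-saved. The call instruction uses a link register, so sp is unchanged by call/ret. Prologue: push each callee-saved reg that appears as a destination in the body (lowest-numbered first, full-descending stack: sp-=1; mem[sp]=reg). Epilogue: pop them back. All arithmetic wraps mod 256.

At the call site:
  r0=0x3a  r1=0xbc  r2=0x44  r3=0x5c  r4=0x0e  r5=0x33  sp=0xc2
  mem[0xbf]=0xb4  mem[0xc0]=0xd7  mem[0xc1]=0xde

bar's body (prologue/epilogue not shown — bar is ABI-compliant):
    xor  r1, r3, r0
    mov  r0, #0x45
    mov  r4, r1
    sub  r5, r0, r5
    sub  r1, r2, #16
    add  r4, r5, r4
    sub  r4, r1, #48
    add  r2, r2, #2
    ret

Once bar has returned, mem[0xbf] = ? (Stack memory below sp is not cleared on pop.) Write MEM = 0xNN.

prologue: push r0 -> mem[0xc1]=0x3a, sp=0xc1
prologue: push r2 -> mem[0xc0]=0x44, sp=0xc0
prologue: push r4 -> mem[0xbf]=0x0e, sp=0xbf
prologue: push r5 -> mem[0xbe]=0x33, sp=0xbe
body[0] xor  r1, r3, r0 -> r1=0x66
body[1] mov  r0, #0x45 -> r0=0x45
body[2] mov  r4, r1 -> r4=0x66
body[3] sub  r5, r0, r5 -> r5=0x12
body[4] sub  r1, r2, #16 -> r1=0x34
body[5] add  r4, r5, r4 -> r4=0x78
body[6] sub  r4, r1, #48 -> r4=0x04
body[7] add  r2, r2, #2 -> r2=0x46
epilogue: pop r5=0x33, sp=0xbf
epilogue: pop r4=0x0e, sp=0xc0
epilogue: pop r2=0x44, sp=0xc1
epilogue: pop r0=0x3a, sp=0xc2
prologue pushed ['r0', 'r2', 'r4', 'r5'] at ['0xc1', '0xc0', '0xbf', '0xbe']

MEM = 0x0e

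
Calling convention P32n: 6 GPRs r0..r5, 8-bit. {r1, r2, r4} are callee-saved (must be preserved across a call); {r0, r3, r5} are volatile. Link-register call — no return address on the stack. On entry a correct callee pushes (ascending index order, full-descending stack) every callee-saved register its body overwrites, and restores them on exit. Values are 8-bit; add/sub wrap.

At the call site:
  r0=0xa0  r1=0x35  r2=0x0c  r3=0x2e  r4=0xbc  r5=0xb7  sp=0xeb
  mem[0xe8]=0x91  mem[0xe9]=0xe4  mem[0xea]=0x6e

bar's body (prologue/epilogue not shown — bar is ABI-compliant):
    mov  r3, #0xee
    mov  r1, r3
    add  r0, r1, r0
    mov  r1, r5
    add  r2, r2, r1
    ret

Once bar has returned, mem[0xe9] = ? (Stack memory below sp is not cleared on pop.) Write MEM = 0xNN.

MEM = 0x0c

prologue: push r1 → mem[0xea]=0x35, sp=0xea
prologue: push r2 → mem[0xe9]=0x0c, sp=0xe9
body[0] mov  r3, #0xee → r3=0xee
body[1] mov  r1, r3 → r1=0xee
body[2] add  r0, r1, r0 → r0=0x8e
body[3] mov  r1, r5 → r1=0xb7
body[4] add  r2, r2, r1 → r2=0xc3
epilogue: pop r2=0x0c, sp=0xea
epilogue: pop r1=0x35, sp=0xeb
prologue pushed ['r1', 'r2'] at ['0xea', '0xe9']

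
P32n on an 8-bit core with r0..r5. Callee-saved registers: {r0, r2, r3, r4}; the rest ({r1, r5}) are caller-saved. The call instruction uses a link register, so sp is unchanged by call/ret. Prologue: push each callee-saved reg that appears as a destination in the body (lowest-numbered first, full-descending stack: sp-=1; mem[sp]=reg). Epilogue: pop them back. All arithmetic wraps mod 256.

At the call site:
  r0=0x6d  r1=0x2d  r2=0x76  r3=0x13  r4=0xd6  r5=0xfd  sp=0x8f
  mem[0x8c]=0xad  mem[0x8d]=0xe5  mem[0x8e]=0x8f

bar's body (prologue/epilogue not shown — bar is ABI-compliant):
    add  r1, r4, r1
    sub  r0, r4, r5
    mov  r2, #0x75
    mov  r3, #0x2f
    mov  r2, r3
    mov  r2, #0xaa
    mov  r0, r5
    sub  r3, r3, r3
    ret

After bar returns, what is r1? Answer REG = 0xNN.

prologue: push r0 -> mem[0x8e]=0x6d, sp=0x8e
prologue: push r2 -> mem[0x8d]=0x76, sp=0x8d
prologue: push r3 -> mem[0x8c]=0x13, sp=0x8c
body[0] add  r1, r4, r1 -> r1=0x03
body[1] sub  r0, r4, r5 -> r0=0xd9
body[2] mov  r2, #0x75 -> r2=0x75
body[3] mov  r3, #0x2f -> r3=0x2f
body[4] mov  r2, r3 -> r2=0x2f
body[5] mov  r2, #0xaa -> r2=0xaa
body[6] mov  r0, r5 -> r0=0xfd
body[7] sub  r3, r3, r3 -> r3=0x00
epilogue: pop r3=0x13, sp=0x8d
epilogue: pop r2=0x76, sp=0x8e
epilogue: pop r0=0x6d, sp=0x8f
r1 is caller-saved -> body value

REG = 0x03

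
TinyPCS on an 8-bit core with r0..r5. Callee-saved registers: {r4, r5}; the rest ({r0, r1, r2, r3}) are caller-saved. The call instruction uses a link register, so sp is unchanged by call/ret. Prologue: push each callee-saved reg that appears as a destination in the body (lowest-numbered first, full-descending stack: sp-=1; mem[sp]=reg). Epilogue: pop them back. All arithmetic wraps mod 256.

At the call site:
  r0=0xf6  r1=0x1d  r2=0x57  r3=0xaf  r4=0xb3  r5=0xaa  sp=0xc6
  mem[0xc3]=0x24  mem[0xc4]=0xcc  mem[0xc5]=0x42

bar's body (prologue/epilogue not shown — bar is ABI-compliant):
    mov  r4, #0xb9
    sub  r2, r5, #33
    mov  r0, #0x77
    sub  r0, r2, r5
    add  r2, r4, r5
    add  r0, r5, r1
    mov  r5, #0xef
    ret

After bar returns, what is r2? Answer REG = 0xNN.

REG = 0x63

prologue: push r4 -> mem[0xc5]=0xb3, sp=0xc5
prologue: push r5 -> mem[0xc4]=0xaa, sp=0xc4
body[0] mov  r4, #0xb9 -> r4=0xb9
body[1] sub  r2, r5, #33 -> r2=0x89
body[2] mov  r0, #0x77 -> r0=0x77
body[3] sub  r0, r2, r5 -> r0=0xdf
body[4] add  r2, r4, r5 -> r2=0x63
body[5] add  r0, r5, r1 -> r0=0xc7
body[6] mov  r5, #0xef -> r5=0xef
epilogue: pop r5=0xaa, sp=0xc5
epilogue: pop r4=0xb3, sp=0xc6
r2 is caller-saved -> body value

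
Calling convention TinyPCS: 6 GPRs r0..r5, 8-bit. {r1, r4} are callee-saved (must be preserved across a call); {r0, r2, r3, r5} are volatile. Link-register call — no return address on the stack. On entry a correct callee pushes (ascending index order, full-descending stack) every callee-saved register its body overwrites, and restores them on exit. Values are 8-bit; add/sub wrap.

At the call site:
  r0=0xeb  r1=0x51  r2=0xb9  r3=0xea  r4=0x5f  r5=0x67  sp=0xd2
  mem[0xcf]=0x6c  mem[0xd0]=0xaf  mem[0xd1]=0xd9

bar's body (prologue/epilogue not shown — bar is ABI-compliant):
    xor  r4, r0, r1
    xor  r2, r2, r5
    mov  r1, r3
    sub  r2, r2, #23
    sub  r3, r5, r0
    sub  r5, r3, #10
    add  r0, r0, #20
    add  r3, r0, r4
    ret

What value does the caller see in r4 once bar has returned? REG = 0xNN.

REG = 0x5f

prologue: push r1 → mem[0xd1]=0x51, sp=0xd1
prologue: push r4 → mem[0xd0]=0x5f, sp=0xd0
body[0] xor  r4, r0, r1 → r4=0xba
body[1] xor  r2, r2, r5 → r2=0xde
body[2] mov  r1, r3 → r1=0xea
body[3] sub  r2, r2, #23 → r2=0xc7
body[4] sub  r3, r5, r0 → r3=0x7c
body[5] sub  r5, r3, #10 → r5=0x72
body[6] add  r0, r0, #20 → r0=0xff
body[7] add  r3, r0, r4 → r3=0xb9
epilogue: pop r4=0x5f, sp=0xd1
epilogue: pop r1=0x51, sp=0xd2
r4 is callee-saved → restored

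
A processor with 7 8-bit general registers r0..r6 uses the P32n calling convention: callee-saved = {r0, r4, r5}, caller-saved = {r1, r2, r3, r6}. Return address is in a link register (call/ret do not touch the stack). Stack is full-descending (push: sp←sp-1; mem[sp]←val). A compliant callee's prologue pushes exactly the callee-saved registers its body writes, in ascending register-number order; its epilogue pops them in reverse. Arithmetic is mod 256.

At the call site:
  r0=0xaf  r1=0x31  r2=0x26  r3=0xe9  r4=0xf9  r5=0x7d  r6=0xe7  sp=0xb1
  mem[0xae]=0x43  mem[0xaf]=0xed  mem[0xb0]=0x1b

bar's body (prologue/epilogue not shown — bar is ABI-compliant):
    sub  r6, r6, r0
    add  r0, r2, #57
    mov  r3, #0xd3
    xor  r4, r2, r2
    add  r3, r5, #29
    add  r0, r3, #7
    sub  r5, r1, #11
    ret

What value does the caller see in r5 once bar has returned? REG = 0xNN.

REG = 0x7d

prologue: push r0 → mem[0xb0]=0xaf, sp=0xb0
prologue: push r4 → mem[0xaf]=0xf9, sp=0xaf
prologue: push r5 → mem[0xae]=0x7d, sp=0xae
body[0] sub  r6, r6, r0 → r6=0x38
body[1] add  r0, r2, #57 → r0=0x5f
body[2] mov  r3, #0xd3 → r3=0xd3
body[3] xor  r4, r2, r2 → r4=0x00
body[4] add  r3, r5, #29 → r3=0x9a
body[5] add  r0, r3, #7 → r0=0xa1
body[6] sub  r5, r1, #11 → r5=0x26
epilogue: pop r5=0x7d, sp=0xaf
epilogue: pop r4=0xf9, sp=0xb0
epilogue: pop r0=0xaf, sp=0xb1
r5 is callee-saved → restored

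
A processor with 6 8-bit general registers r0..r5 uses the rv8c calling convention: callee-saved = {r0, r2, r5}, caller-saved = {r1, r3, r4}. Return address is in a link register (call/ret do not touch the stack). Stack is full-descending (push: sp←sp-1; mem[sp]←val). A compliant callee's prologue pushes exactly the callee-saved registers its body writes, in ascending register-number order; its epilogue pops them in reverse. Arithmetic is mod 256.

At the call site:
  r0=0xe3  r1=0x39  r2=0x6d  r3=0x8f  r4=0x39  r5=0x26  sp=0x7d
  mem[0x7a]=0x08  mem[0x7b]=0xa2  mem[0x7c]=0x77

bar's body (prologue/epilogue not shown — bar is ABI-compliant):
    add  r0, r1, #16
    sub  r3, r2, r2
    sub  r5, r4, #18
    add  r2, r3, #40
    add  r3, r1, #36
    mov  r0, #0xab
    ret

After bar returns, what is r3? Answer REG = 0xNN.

REG = 0x5d

prologue: push r0 -> mem[0x7c]=0xe3, sp=0x7c
prologue: push r2 -> mem[0x7b]=0x6d, sp=0x7b
prologue: push r5 -> mem[0x7a]=0x26, sp=0x7a
body[0] add  r0, r1, #16 -> r0=0x49
body[1] sub  r3, r2, r2 -> r3=0x00
body[2] sub  r5, r4, #18 -> r5=0x27
body[3] add  r2, r3, #40 -> r2=0x28
body[4] add  r3, r1, #36 -> r3=0x5d
body[5] mov  r0, #0xab -> r0=0xab
epilogue: pop r5=0x26, sp=0x7b
epilogue: pop r2=0x6d, sp=0x7c
epilogue: pop r0=0xe3, sp=0x7d
r3 is caller-saved -> body value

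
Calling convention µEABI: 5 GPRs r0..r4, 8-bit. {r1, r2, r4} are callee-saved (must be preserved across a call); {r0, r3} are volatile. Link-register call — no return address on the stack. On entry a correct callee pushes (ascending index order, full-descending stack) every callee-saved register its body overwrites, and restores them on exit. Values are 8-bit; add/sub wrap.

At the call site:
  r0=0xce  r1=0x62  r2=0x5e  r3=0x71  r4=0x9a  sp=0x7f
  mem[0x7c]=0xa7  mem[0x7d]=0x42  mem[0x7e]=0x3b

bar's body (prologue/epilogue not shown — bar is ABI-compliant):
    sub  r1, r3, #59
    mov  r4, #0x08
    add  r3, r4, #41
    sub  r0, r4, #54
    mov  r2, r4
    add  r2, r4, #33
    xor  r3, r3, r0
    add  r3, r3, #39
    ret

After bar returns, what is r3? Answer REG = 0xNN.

prologue: push r1 -> mem[0x7e]=0x62, sp=0x7e
prologue: push r2 -> mem[0x7d]=0x5e, sp=0x7d
prologue: push r4 -> mem[0x7c]=0x9a, sp=0x7c
body[0] sub  r1, r3, #59 -> r1=0x36
body[1] mov  r4, #0x08 -> r4=0x08
body[2] add  r3, r4, #41 -> r3=0x31
body[3] sub  r0, r4, #54 -> r0=0xd2
body[4] mov  r2, r4 -> r2=0x08
body[5] add  r2, r4, #33 -> r2=0x29
body[6] xor  r3, r3, r0 -> r3=0xe3
body[7] add  r3, r3, #39 -> r3=0x0a
epilogue: pop r4=0x9a, sp=0x7d
epilogue: pop r2=0x5e, sp=0x7e
epilogue: pop r1=0x62, sp=0x7f
r3 is caller-saved -> body value

REG = 0x0a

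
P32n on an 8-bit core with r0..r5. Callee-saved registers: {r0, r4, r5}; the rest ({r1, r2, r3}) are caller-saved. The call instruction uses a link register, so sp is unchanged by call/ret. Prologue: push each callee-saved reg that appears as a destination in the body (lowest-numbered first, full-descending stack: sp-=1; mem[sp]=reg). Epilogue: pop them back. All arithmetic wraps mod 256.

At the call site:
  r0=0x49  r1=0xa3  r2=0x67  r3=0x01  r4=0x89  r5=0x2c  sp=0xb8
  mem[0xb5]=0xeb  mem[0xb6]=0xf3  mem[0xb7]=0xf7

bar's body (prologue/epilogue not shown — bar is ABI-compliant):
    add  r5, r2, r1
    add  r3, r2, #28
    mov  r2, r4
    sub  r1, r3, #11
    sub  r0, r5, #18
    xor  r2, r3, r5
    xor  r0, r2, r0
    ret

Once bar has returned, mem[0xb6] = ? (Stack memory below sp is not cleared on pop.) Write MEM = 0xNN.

MEM = 0x2c

prologue: push r0 -> mem[0xb7]=0x49, sp=0xb7
prologue: push r5 -> mem[0xb6]=0x2c, sp=0xb6
body[0] add  r5, r2, r1 -> r5=0x0a
body[1] add  r3, r2, #28 -> r3=0x83
body[2] mov  r2, r4 -> r2=0x89
body[3] sub  r1, r3, #11 -> r1=0x78
body[4] sub  r0, r5, #18 -> r0=0xf8
body[5] xor  r2, r3, r5 -> r2=0x89
body[6] xor  r0, r2, r0 -> r0=0x71
epilogue: pop r5=0x2c, sp=0xb7
epilogue: pop r0=0x49, sp=0xb8
prologue pushed ['r0', 'r5'] at ['0xb7', '0xb6']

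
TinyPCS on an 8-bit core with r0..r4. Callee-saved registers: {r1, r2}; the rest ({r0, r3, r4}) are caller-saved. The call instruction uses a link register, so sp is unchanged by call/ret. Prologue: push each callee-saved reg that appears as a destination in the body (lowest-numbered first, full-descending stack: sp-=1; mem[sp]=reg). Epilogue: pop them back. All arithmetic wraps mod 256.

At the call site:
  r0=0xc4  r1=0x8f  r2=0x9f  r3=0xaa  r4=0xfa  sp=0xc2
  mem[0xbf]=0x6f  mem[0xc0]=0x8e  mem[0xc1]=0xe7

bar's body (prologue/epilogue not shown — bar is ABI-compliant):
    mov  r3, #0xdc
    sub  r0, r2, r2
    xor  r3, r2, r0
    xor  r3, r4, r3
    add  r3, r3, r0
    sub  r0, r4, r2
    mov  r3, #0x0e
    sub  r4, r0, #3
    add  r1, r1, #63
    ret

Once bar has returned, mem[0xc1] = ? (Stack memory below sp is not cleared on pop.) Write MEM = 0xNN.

prologue: push r1 -> mem[0xc1]=0x8f, sp=0xc1
body[0] mov  r3, #0xdc -> r3=0xdc
body[1] sub  r0, r2, r2 -> r0=0x00
body[2] xor  r3, r2, r0 -> r3=0x9f
body[3] xor  r3, r4, r3 -> r3=0x65
body[4] add  r3, r3, r0 -> r3=0x65
body[5] sub  r0, r4, r2 -> r0=0x5b
body[6] mov  r3, #0x0e -> r3=0x0e
body[7] sub  r4, r0, #3 -> r4=0x58
body[8] add  r1, r1, #63 -> r1=0xce
epilogue: pop r1=0x8f, sp=0xc2
prologue pushed ['r1'] at ['0xc1']

MEM = 0x8f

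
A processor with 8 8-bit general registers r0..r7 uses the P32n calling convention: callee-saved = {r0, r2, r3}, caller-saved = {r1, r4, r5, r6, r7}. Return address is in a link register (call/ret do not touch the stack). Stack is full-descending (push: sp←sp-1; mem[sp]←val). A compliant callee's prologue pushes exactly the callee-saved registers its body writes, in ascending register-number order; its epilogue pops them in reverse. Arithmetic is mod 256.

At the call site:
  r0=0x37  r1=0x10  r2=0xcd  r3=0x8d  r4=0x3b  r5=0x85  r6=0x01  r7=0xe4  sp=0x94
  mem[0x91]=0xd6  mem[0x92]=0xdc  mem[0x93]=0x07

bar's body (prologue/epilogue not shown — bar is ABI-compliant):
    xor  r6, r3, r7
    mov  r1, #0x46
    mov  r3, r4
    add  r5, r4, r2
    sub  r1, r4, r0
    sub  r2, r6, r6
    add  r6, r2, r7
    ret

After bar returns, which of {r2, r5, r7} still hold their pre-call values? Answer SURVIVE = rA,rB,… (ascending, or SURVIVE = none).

SURVIVE = r2,r7

prologue: push r2 -> mem[0x93]=0xcd, sp=0x93
prologue: push r3 -> mem[0x92]=0x8d, sp=0x92
body[0] xor  r6, r3, r7 -> r6=0x69
body[1] mov  r1, #0x46 -> r1=0x46
body[2] mov  r3, r4 -> r3=0x3b
body[3] add  r5, r4, r2 -> r5=0x08
body[4] sub  r1, r4, r0 -> r1=0x04
body[5] sub  r2, r6, r6 -> r2=0x00
body[6] add  r6, r2, r7 -> r6=0xe4
epilogue: pop r3=0x8d, sp=0x93
epilogue: pop r2=0xcd, sp=0x94
r2: callee-saved, written=True
r5: caller-saved, written=True
r7: caller-saved, written=False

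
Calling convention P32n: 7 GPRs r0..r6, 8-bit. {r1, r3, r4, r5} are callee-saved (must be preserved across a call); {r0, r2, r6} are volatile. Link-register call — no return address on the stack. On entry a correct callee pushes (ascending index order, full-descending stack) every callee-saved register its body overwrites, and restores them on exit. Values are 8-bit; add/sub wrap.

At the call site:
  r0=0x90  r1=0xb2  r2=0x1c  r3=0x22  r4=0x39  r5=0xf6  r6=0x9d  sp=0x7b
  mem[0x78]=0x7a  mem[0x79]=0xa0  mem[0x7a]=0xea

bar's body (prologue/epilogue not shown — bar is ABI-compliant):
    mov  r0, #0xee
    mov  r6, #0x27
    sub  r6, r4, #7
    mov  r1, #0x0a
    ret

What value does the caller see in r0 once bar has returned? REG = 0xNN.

REG = 0xee

prologue: push r1 -> mem[0x7a]=0xb2, sp=0x7a
body[0] mov  r0, #0xee -> r0=0xee
body[1] mov  r6, #0x27 -> r6=0x27
body[2] sub  r6, r4, #7 -> r6=0x32
body[3] mov  r1, #0x0a -> r1=0x0a
epilogue: pop r1=0xb2, sp=0x7b
r0 is caller-saved -> body value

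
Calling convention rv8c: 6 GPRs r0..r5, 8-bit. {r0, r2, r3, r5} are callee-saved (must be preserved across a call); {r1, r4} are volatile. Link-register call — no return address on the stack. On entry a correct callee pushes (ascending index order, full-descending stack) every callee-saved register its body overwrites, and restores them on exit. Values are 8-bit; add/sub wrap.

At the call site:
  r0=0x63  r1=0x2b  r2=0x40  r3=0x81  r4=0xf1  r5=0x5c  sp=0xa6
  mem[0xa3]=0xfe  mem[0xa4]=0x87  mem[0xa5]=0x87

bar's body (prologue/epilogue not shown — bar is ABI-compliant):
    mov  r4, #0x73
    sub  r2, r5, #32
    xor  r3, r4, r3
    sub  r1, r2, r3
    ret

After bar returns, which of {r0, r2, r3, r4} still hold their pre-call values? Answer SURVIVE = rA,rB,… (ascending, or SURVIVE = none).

SURVIVE = r0,r2,r3

prologue: push r2 → mem[0xa5]=0x40, sp=0xa5
prologue: push r3 → mem[0xa4]=0x81, sp=0xa4
body[0] mov  r4, #0x73 → r4=0x73
body[1] sub  r2, r5, #32 → r2=0x3c
body[2] xor  r3, r4, r3 → r3=0xf2
body[3] sub  r1, r2, r3 → r1=0x4a
epilogue: pop r3=0x81, sp=0xa5
epilogue: pop r2=0x40, sp=0xa6
r0: callee-saved, written=False
r2: callee-saved, written=True
r3: callee-saved, written=True
r4: caller-saved, written=True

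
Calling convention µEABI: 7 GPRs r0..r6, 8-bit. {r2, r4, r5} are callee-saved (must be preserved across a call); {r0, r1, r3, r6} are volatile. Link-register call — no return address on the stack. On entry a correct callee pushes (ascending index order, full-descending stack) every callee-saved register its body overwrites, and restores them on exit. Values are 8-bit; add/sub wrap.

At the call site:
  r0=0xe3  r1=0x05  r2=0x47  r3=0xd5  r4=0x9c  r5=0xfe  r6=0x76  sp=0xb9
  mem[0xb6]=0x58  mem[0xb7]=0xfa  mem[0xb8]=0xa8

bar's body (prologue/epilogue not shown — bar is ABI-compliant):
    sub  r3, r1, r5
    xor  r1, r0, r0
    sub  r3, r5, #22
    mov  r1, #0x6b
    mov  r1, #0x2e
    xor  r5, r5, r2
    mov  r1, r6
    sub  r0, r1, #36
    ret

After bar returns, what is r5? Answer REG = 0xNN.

REG = 0xfe

prologue: push r5 -> mem[0xb8]=0xfe, sp=0xb8
body[0] sub  r3, r1, r5 -> r3=0x07
body[1] xor  r1, r0, r0 -> r1=0x00
body[2] sub  r3, r5, #22 -> r3=0xe8
body[3] mov  r1, #0x6b -> r1=0x6b
body[4] mov  r1, #0x2e -> r1=0x2e
body[5] xor  r5, r5, r2 -> r5=0xb9
body[6] mov  r1, r6 -> r1=0x76
body[7] sub  r0, r1, #36 -> r0=0x52
epilogue: pop r5=0xfe, sp=0xb9
r5 is callee-saved -> restored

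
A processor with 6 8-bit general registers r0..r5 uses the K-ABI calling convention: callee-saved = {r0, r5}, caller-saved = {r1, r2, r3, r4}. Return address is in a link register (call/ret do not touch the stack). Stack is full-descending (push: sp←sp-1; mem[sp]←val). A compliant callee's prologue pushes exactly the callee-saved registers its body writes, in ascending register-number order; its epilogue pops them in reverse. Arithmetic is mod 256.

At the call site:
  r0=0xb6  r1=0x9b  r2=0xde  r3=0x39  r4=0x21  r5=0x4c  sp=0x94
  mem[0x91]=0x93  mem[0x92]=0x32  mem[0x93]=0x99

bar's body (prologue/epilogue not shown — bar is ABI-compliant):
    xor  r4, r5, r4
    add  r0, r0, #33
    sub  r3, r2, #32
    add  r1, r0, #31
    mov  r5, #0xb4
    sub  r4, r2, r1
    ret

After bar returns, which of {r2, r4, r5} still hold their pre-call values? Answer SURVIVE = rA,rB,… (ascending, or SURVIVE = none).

prologue: push r0 -> mem[0x93]=0xb6, sp=0x93
prologue: push r5 -> mem[0x92]=0x4c, sp=0x92
body[0] xor  r4, r5, r4 -> r4=0x6d
body[1] add  r0, r0, #33 -> r0=0xd7
body[2] sub  r3, r2, #32 -> r3=0xbe
body[3] add  r1, r0, #31 -> r1=0xf6
body[4] mov  r5, #0xb4 -> r5=0xb4
body[5] sub  r4, r2, r1 -> r4=0xe8
epilogue: pop r5=0x4c, sp=0x93
epilogue: pop r0=0xb6, sp=0x94
r2: caller-saved, written=False
r4: caller-saved, written=True
r5: callee-saved, written=True

SURVIVE = r2,r5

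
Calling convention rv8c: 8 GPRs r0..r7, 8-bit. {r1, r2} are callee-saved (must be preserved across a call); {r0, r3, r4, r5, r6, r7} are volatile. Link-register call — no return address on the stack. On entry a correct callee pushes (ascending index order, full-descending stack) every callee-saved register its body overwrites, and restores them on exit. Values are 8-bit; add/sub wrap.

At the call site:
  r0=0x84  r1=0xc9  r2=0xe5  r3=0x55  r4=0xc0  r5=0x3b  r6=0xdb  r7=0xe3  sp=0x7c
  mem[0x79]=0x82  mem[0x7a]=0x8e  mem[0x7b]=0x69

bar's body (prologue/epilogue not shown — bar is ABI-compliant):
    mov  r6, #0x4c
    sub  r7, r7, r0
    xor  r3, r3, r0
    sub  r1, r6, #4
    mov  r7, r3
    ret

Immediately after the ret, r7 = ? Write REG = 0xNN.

REG = 0xd1

prologue: push r1 → mem[0x7b]=0xc9, sp=0x7b
body[0] mov  r6, #0x4c → r6=0x4c
body[1] sub  r7, r7, r0 → r7=0x5f
body[2] xor  r3, r3, r0 → r3=0xd1
body[3] sub  r1, r6, #4 → r1=0x48
body[4] mov  r7, r3 → r7=0xd1
epilogue: pop r1=0xc9, sp=0x7c
r7 is caller-saved → body value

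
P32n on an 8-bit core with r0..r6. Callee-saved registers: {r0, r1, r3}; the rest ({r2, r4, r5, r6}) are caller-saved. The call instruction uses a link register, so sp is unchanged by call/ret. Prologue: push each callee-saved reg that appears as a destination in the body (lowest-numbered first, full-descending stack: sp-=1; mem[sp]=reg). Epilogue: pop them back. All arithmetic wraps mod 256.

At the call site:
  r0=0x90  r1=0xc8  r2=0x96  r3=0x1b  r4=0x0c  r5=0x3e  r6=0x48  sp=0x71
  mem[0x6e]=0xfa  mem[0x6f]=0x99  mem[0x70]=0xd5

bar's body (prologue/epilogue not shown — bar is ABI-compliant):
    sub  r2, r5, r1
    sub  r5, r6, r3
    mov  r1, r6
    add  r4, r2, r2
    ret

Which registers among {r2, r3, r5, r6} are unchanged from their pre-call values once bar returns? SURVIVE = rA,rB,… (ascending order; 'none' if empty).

SURVIVE = r3,r6

prologue: push r1 -> mem[0x70]=0xc8, sp=0x70
body[0] sub  r2, r5, r1 -> r2=0x76
body[1] sub  r5, r6, r3 -> r5=0x2d
body[2] mov  r1, r6 -> r1=0x48
body[3] add  r4, r2, r2 -> r4=0xec
epilogue: pop r1=0xc8, sp=0x71
r2: caller-saved, written=True
r3: callee-saved, written=False
r5: caller-saved, written=True
r6: caller-saved, written=False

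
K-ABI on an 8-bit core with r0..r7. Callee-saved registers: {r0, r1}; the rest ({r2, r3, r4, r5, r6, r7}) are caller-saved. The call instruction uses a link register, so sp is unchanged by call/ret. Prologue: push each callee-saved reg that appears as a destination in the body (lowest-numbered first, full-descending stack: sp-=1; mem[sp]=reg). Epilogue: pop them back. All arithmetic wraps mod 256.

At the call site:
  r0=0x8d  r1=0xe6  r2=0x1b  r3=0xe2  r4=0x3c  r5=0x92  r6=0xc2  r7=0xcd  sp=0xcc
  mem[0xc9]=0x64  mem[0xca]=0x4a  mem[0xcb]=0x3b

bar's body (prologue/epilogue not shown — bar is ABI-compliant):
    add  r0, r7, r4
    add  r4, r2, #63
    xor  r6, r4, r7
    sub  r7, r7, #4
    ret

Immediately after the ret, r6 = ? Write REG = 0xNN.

REG = 0x97

prologue: push r0 -> mem[0xcb]=0x8d, sp=0xcb
body[0] add  r0, r7, r4 -> r0=0x09
body[1] add  r4, r2, #63 -> r4=0x5a
body[2] xor  r6, r4, r7 -> r6=0x97
body[3] sub  r7, r7, #4 -> r7=0xc9
epilogue: pop r0=0x8d, sp=0xcc
r6 is caller-saved -> body value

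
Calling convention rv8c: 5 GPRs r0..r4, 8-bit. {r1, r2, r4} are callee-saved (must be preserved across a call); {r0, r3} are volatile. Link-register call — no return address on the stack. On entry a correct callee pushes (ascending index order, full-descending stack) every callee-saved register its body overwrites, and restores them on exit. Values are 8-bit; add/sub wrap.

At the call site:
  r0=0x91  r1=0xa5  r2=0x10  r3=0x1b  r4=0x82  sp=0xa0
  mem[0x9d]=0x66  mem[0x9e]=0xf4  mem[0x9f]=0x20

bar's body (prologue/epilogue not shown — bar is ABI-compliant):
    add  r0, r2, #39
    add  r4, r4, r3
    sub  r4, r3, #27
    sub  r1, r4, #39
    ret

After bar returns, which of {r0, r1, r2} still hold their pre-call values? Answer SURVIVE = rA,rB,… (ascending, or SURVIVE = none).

prologue: push r1 -> mem[0x9f]=0xa5, sp=0x9f
prologue: push r4 -> mem[0x9e]=0x82, sp=0x9e
body[0] add  r0, r2, #39 -> r0=0x37
body[1] add  r4, r4, r3 -> r4=0x9d
body[2] sub  r4, r3, #27 -> r4=0x00
body[3] sub  r1, r4, #39 -> r1=0xd9
epilogue: pop r4=0x82, sp=0x9f
epilogue: pop r1=0xa5, sp=0xa0
r0: caller-saved, written=True
r1: callee-saved, written=True
r2: callee-saved, written=False

SURVIVE = r1,r2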